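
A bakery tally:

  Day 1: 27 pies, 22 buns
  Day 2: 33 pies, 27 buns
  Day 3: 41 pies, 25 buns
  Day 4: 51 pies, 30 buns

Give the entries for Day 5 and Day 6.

Pies: differences are 6, 8, 10, … (increasing by 2 each time); 27, 33, 41, 51 → 63 → 77.
Buns: alternating steps +5, −2, +5, −2, …; 22, 27, 25, 30 → 28 → 33.
Putting the parts together: 63 pies, 28 buns and then 77 pies, 33 buns.

63 pies, 28 buns; 77 pies, 33 buns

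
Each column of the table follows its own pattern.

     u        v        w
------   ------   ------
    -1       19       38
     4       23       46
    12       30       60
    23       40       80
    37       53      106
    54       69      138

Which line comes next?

Column u: -1, 4, 12, 23, 37, 54 → 74 (differences are 5, 8, 11, … (increasing by 3 each time)).
Column v: differences are 4, 7, 10, … (increasing by 3 each time); 19, 23, 30, 40, 53, 69 → 88.
For the column w, always 2 × the column v: 38, 46, 60, 80, 106, 138 → 176.
So the next line is 74  88  176.

74  88  176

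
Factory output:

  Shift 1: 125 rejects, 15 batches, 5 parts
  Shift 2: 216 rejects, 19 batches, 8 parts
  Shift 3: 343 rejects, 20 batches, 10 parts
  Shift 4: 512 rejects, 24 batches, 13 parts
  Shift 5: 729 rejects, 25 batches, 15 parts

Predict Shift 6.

Rejects: perfect cubes: 5³, 6³, 7³, …, so 125, 216, 343, 512, 729 → 1000.
Batches: 15, 19, 20, 24, 25 → 29 (alternating steps +4, +1, +4, +1, …).
Parts: alternating steps +3, +2, +3, +2, …; 5, 8, 10, 13, 15 → 18.
Combining the parts gives 1000 rejects, 29 batches, 18 parts.

1000 rejects, 29 batches, 18 parts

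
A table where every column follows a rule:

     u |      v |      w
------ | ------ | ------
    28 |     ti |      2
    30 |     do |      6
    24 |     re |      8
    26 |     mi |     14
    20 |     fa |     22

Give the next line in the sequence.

For the column u, alternating steps +2, −6, +2, −6, …: 28, 30, 24, 26, 20 → 22.
For the column v, runs through the solfège scale do→ti: ti, do, re, mi, fa → sol.
Column w: each term is the sum of the two before it, so 2, 6, 8, 14, 22 → 36.
Putting it together: 22  sol  36.

22  sol  36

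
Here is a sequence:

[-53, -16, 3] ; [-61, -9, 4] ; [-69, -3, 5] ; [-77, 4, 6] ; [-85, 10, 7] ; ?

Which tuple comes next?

First component goes -53, -61, -69, -77, -85 → -93 (−8 each step).
Second component: -16, -9, -3, 4, 10 → 17 (alternating steps +7, +6, +7, +6, …).
Third component — +1 each step: 3, 4, 5, 6, 7 → 8.
So the next tuple is [-93, 17, 8].

[-93, 17, 8]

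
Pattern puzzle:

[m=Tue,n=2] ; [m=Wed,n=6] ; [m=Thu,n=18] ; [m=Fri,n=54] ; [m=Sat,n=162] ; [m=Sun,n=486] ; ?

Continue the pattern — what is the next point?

M — runs through the weekdays Mon→Sun: Tue, Wed, Thu, Fri, Sat, Sun → Mon.
N: ×3 each step, so 2, 6, 18, 54, 162, 486 → 1458.
Combining the parts gives [m=Mon,n=1458].

[m=Mon,n=1458]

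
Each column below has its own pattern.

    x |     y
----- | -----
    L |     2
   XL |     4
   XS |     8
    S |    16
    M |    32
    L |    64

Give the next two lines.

Column x goes L, XL, XS, S, M, L → XL → XS (repeats L → XL → XS → S → M).
Column y: ×2 each step, so 2, 4, 8, 16, 32, 64 → 128 → 256.
Putting the parts together: XL  128 and then XS  256.

XL  128; XS  256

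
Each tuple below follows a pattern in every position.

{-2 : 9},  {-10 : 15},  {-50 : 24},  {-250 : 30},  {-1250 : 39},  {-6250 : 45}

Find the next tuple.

First entry — ×5 each step: -2, -10, -50, -250, -1250, -6250 → -31250.
Second entry: alternating steps +6, +9, +6, +9, …, so 9, 15, 24, 30, 39, 45 → 54.
Putting it together: {-31250 : 54}.

{-31250 : 54}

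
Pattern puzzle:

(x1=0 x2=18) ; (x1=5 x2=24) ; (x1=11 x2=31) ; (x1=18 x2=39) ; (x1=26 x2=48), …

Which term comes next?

X1: differences are 5, 6, 7, … (increasing by 1 each time); 0, 5, 11, 18, 26 → 35.
For the x2, differences are 6, 7, 8, … (increasing by 1 each time): 18, 24, 31, 39, 48 → 58.
Putting it together: (x1=35 x2=58).

(x1=35 x2=58)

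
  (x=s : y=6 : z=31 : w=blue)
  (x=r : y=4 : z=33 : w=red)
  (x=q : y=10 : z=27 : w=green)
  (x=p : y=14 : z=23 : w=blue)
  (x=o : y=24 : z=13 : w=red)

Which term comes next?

(x=n : y=38 : z=-1 : w=green)

For the x, letters move back 1 place in the alphabet: s, r, q, p, o → n.
Y: 6, 4, 10, 14, 24 → 38 (each term is the sum of the two before it).
Z: 31, 33, 27, 23, 13 → -1 (together with the y always sums to 37).
W goes blue, red, green, blue, red → green (repeats blue → red → green).
So the next term is (x=n : y=38 : z=-1 : w=green).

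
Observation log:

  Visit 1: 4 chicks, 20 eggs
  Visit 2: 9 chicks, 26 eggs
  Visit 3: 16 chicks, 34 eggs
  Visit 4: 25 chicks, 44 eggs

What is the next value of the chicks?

36

Chicks goes 4, 9, 16, 25 → 36 (perfect squares: 2², 3², 4², …).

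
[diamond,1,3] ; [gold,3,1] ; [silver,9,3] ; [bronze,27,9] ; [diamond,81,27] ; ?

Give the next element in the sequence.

For the rank, repeats diamond → gold → silver → bronze: diamond, gold, silver, bronze, diamond → gold.
Second part goes 1, 3, 9, 27, 81 → 243 (×3 each step).
Third part — always the previous value of the second part: 3, 1, 3, 9, 27 → 81.
Putting it together: [gold,243,81].

[gold,243,81]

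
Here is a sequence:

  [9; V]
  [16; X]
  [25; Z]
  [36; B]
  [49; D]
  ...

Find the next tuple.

[64; F]

First entry goes 9, 16, 25, 36, 49 → 64 (perfect squares: 3², 4², 5², …).
Letter: V, X, Z, B, D → F (letters move forward 2 places in the alphabet, wrapping Z→A).
Combining the parts gives [64; F].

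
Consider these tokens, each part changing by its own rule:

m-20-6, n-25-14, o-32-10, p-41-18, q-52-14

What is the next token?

Letter: letters move forward 1 place in the alphabet; m, n, o, p, q → r.
Second component: 20, 25, 32, 41, 52 → 65 (differences are 5, 7, 9, … (increasing by 2 each time)).
Third component: alternating steps +8, −4, +8, −4, …; 6, 14, 10, 18, 14 → 22.
Putting it together: r-65-22.

r-65-22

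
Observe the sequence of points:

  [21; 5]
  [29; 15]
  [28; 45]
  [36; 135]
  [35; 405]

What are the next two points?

First value: alternating steps +8, −1, +8, −1, …; 21, 29, 28, 36, 35 → 43 → 42.
For the second value, ×3 each step: 5, 15, 45, 135, 405 → 1215 → 3645.
Putting the parts together: [43; 1215] and then [42; 3645].

[43; 1215], [42; 3645]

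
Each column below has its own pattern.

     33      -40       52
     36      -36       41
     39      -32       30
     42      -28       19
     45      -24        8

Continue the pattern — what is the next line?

48  -20  -3

First component: +3 each step, so 33, 36, 39, 42, 45 → 48.
Second component: -40, -36, -32, -28, -24 → -20 (+4 each step).
Third component: 52, 41, 30, 19, 8 → -3 (−11 each step).
So the next line is 48  -20  -3.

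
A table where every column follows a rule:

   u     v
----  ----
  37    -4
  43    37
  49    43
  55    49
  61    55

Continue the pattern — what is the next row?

67  61

Column u goes 37, 43, 49, 55, 61 → 67 (+6 each step).
For the column v, always the previous value of the column u: -4, 37, 43, 49, 55 → 61.
So the next row is 67  61.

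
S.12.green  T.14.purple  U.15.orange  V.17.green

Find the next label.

Letter: letters move forward 1 place in the alphabet; S, T, U, V → W.
Second component: alternating steps +2, +1, +2, +1, …; 12, 14, 15, 17 → 18.
Colour: repeats green → purple → orange, so green, purple, orange, green → purple.
Putting it together: W.18.purple.

W.18.purple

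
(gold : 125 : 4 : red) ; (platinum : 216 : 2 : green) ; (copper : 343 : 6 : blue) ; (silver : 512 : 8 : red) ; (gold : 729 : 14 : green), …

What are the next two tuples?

Metal goes gold, platinum, copper, silver, gold → platinum → copper (repeats gold → platinum → copper → silver).
Second slot — perfect cubes: 5³, 6³, 7³, …: 125, 216, 343, 512, 729 → 1000 → 1331.
Third slot: 4, 2, 6, 8, 14 → 22 → 36 (each term is the sum of the two before it).
Colour: red, green, blue, red, green → blue → red (repeats red → green → blue).
So the next two tuples are (platinum : 1000 : 22 : blue) and (copper : 1331 : 36 : red).

(platinum : 1000 : 22 : blue), (copper : 1331 : 36 : red)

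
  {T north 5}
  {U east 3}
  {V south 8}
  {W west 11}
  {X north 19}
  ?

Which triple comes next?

Letter: letters move forward 1 place in the alphabet, so T, U, V, W, X → Y.
Direction: repeats north → east → south → west; north, east, south, west, north → east.
For the third slot, each term is the sum of the two before it: 5, 3, 8, 11, 19 → 30.
So the next triple is {Y east 30}.

{Y east 30}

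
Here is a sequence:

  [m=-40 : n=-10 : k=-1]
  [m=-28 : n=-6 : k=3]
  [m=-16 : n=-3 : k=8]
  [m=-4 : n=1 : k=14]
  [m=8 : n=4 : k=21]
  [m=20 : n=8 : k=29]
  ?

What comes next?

[m=32 : n=11 : k=38]

M: +12 each step; -40, -28, -16, -4, 8, 20 → 32.
N: alternating steps +4, +3, +4, +3, …, so -10, -6, -3, 1, 4, 8 → 11.
K goes -1, 3, 8, 14, 21, 29 → 38 (differences are 4, 5, 6, … (increasing by 1 each time)).
Putting it together: [m=32 : n=11 : k=38].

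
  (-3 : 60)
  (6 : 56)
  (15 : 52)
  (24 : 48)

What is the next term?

(33 : 44)

For the first coordinate, +9 each step: -3, 6, 15, 24 → 33.
Second coordinate: −4 each step, so 60, 56, 52, 48 → 44.
Putting it together: (33 : 44).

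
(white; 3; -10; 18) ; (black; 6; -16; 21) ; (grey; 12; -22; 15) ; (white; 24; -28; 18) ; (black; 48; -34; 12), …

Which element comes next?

(grey; 96; -40; 15)

Shade: white, black, grey, white, black → grey (repeats white → black → grey).
Second coordinate: ×2 each step, so 3, 6, 12, 24, 48 → 96.
Third coordinate — −6 each step: -10, -16, -22, -28, -34 → -40.
Fourth coordinate: alternating steps +3, −6, +3, −6, …; 18, 21, 15, 18, 12 → 15.
Combining the parts gives (grey; 96; -40; 15).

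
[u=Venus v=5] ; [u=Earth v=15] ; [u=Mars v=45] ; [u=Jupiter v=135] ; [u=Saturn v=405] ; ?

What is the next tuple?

U — runs through the planets Mercury→Neptune: Venus, Earth, Mars, Jupiter, Saturn → Uranus.
V: 5, 15, 45, 135, 405 → 1215 (×3 each step).
Combining the parts gives [u=Uranus v=1215].

[u=Uranus v=1215]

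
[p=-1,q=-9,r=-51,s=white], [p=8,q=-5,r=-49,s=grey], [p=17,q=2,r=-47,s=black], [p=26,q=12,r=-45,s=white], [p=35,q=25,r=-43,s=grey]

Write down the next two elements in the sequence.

P — +9 each step: -1, 8, 17, 26, 35 → 44 → 53.
Q: -9, -5, 2, 12, 25 → 41 → 60 (differences are 4, 7, 10, … (increasing by 3 each time)).
For the r, +2 each step: -51, -49, -47, -45, -43 → -41 → -39.
S: white, grey, black, white, grey → black → white (repeats white → grey → black).
Putting the parts together: [p=44,q=41,r=-41,s=black] and then [p=53,q=60,r=-39,s=white].

[p=44,q=41,r=-41,s=black], [p=53,q=60,r=-39,s=white]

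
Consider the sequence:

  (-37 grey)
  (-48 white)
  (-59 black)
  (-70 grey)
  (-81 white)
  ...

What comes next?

First value: −11 each step; -37, -48, -59, -70, -81 → -92.
Shade: grey, white, black, grey, white → black (repeats grey → white → black).
Combining the parts gives (-92 black).

(-92 black)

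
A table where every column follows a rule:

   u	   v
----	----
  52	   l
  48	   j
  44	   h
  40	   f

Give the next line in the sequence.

Column u: −4 each step, so 52, 48, 44, 40 → 36.
Column v — letters move back 2 places in the alphabet: l, j, h, f → d.
So the next line is 36  d.

36  d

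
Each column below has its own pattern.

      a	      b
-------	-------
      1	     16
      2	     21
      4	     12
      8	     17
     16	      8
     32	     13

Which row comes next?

Column a: ×2 each step; 1, 2, 4, 8, 16, 32 → 64.
Column b: alternating steps +5, −9, +5, −9, …, so 16, 21, 12, 17, 8, 13 → 4.
Putting it together: 64  4.

64  4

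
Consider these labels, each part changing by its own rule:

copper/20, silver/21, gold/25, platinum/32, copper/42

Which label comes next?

silver/55

Metal — repeats copper → silver → gold → platinum: copper, silver, gold, platinum, copper → silver.
Second component: 20, 21, 25, 32, 42 → 55 (differences are 1, 4, 7, … (increasing by 3 each time)).
Combining the parts gives silver/55.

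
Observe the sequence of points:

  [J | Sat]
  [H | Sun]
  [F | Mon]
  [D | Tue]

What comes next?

Letter: letters move back 2 places in the alphabet, so J, H, F, D → B.
Day: Sat, Sun, Mon, Tue → Wed (runs through the weekdays Mon→Sun).
So the next point is [B | Wed].

[B | Wed]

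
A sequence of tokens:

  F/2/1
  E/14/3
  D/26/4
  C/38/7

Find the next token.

B/50/11

Letter goes F, E, D, C → B (letters move back 1 place in the alphabet).
Second component goes 2, 14, 26, 38 → 50 (+12 each step).
Third component: 1, 3, 4, 7 → 11 (each term is the sum of the two before it).
Combining the parts gives B/50/11.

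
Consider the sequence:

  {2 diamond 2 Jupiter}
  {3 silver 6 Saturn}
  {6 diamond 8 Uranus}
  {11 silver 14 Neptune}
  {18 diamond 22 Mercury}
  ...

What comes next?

First part — differences are 1, 3, 5, … (increasing by 2 each time): 2, 3, 6, 11, 18 → 27.
For the rank, alternates diamond ↔ silver: diamond, silver, diamond, silver, diamond → silver.
Third part — each term is the sum of the two before it: 2, 6, 8, 14, 22 → 36.
Planet: Jupiter, Saturn, Uranus, Neptune, Mercury → Venus (runs through the planets Mercury→Neptune).
So the next 4-tuple is {27 silver 36 Venus}.

{27 silver 36 Venus}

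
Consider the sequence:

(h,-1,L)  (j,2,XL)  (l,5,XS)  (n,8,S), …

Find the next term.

(p,11,M)

Letter: letters move forward 2 places in the alphabet; h, j, l, n → p.
Second value goes -1, 2, 5, 8 → 11 (+3 each step).
Size: runs through clothing sizes XS→XL, so L, XL, XS, S → M.
So the next term is (p,11,M).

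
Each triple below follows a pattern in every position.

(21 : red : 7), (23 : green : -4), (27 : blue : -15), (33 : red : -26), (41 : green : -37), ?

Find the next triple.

First value: differences are 2, 4, 6, … (increasing by 2 each time), so 21, 23, 27, 33, 41 → 51.
Colour: repeats red → green → blue, so red, green, blue, red, green → blue.
Third value goes 7, -4, -15, -26, -37 → -48 (−11 each step).
Combining the parts gives (51 : blue : -48).

(51 : blue : -48)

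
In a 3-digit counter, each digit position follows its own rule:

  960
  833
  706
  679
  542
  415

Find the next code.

First digit: 9, 8, 7, 6, 5, 4 → 3 (−1 each step, mod 10).
Second digit: 6, 3, 0, 7, 4, 1 → 8 (−3 each step, mod 10).
Third digit: +3 each step, mod 10, so 0, 3, 6, 9, 2, 5 → 8.
Putting it together: 388.

388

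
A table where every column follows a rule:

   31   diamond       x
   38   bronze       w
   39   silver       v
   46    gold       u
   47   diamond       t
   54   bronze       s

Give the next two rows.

55  silver  r; 62  gold  q

First component: 31, 38, 39, 46, 47, 54 → 55 → 62 (alternating steps +7, +1, +7, +1, …).
Rank: repeats diamond → bronze → silver → gold, so diamond, bronze, silver, gold, diamond, bronze → silver → gold.
Letter: letters move back 1 place in the alphabet; x, w, v, u, t, s → r → q.
So the next two rows are 55  silver  r and 62  gold  q.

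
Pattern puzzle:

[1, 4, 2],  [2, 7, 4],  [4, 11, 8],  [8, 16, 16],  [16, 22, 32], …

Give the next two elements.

First coordinate: ×2 each step; 1, 2, 4, 8, 16 → 32 → 64.
Second coordinate: differences are 3, 4, 5, … (increasing by 1 each time); 4, 7, 11, 16, 22 → 29 → 37.
For the third coordinate, always 2 × the first coordinate: 2, 4, 8, 16, 32 → 64 → 128.
Putting the parts together: [32, 29, 64] and then [64, 37, 128].

[32, 29, 64], [64, 37, 128]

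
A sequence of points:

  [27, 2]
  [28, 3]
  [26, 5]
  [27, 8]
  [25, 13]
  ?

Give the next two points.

First part goes 27, 28, 26, 27, 25 → 26 → 24 (alternating steps +1, −2, +1, −2, …).
Second part: each term is the sum of the two before it, so 2, 3, 5, 8, 13 → 21 → 34.
So the next two points are [26, 21] and [24, 34].

[26, 21], [24, 34]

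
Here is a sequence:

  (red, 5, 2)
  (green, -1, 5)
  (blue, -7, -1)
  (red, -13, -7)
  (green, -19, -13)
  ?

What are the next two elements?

(blue, -25, -19), (red, -31, -25)

Colour: red, green, blue, red, green → blue → red (repeats red → green → blue).
Second component: 5, -1, -7, -13, -19 → -25 → -31 (−6 each step).
Third component: always the previous value of the second component; 2, 5, -1, -7, -13 → -19 → -25.
So the next two elements are (blue, -25, -19) and (red, -31, -25).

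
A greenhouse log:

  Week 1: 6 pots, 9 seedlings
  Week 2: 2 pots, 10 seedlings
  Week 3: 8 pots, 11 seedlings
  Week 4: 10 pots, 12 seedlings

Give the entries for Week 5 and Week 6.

Pots: each term is the sum of the two before it; 6, 2, 8, 10 → 18 → 28.
Seedlings goes 9, 10, 11, 12 → 13 → 14 (+1 each step).
Putting the parts together: 18 pots, 13 seedlings and then 28 pots, 14 seedlings.

18 pots, 13 seedlings; 28 pots, 14 seedlings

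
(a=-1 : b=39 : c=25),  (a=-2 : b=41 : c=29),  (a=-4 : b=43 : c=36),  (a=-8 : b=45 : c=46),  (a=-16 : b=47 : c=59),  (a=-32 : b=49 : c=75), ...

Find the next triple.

A: ×2 each step, so -1, -2, -4, -8, -16, -32 → -64.
For the b, +2 each step: 39, 41, 43, 45, 47, 49 → 51.
C: differences are 4, 7, 10, … (increasing by 3 each time); 25, 29, 36, 46, 59, 75 → 94.
Putting it together: (a=-64 : b=51 : c=94).

(a=-64 : b=51 : c=94)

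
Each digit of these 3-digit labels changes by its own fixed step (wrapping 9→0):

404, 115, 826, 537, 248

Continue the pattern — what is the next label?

959

First digit goes 4, 1, 8, 5, 2 → 9 (−3 each step, mod 10).
Second digit goes 0, 1, 2, 3, 4 → 5 (+1 each step, mod 10).
Third digit: 4, 5, 6, 7, 8 → 9 (+1 each step, mod 10).
Putting it together: 959.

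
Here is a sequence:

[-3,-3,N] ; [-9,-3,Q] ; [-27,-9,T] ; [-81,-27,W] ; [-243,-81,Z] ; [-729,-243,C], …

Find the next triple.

[-2187,-729,F]

First coordinate: ×3 each step; -3, -9, -27, -81, -243, -729 → -2187.
Second coordinate: always the previous value of the first coordinate; -3, -3, -9, -27, -81, -243 → -729.
Letter: letters move forward 3 places in the alphabet, wrapping Z→A; N, Q, T, W, Z, C → F.
Putting it together: [-2187,-729,F].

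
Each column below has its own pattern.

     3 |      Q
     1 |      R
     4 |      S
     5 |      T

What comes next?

First component: each term is the sum of the two before it; 3, 1, 4, 5 → 9.
Letter goes Q, R, S, T → U (letters move forward 1 place in the alphabet).
Combining the parts gives 9  U.

9  U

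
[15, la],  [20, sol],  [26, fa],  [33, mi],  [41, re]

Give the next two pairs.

First coordinate goes 15, 20, 26, 33, 41 → 50 → 60 (differences are 5, 6, 7, … (increasing by 1 each time)).
Note: la, sol, fa, mi, re → do → ti (runs backward through the solfège scale do→ti).
So the next two pairs are [50, do] and [60, ti].

[50, do], [60, ti]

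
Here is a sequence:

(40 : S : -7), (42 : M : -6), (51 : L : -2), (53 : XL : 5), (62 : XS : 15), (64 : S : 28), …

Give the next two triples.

(73 : M : 44), (75 : L : 63)

First slot: 40, 42, 51, 53, 62, 64 → 73 → 75 (alternating steps +2, +9, +2, +9, …).
Size: repeats S → M → L → XL → XS; S, M, L, XL, XS, S → M → L.
Third slot: differences are 1, 4, 7, … (increasing by 3 each time), so -7, -6, -2, 5, 15, 28 → 44 → 63.
So the next two triples are (73 : M : 44) and (75 : L : 63).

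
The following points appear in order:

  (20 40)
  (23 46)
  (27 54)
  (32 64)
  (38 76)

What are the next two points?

(45 90), (53 106)

First value — differences are 3, 4, 5, … (increasing by 1 each time): 20, 23, 27, 32, 38 → 45 → 53.
Second value — always 2 × the first value: 40, 46, 54, 64, 76 → 90 → 106.
Putting the parts together: (45 90) and then (53 106).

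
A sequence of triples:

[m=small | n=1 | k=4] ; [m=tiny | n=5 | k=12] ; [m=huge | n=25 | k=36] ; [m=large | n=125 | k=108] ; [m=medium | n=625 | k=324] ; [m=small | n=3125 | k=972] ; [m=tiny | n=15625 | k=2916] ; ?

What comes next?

M goes small, tiny, huge, large, medium, small, tiny → huge (repeats small → tiny → huge → large → medium).
N: 1, 5, 25, 125, 625, 3125, 15625 → 78125 (×5 each step).
K — ×3 each step: 4, 12, 36, 108, 324, 972, 2916 → 8748.
Combining the parts gives [m=huge | n=78125 | k=8748].

[m=huge | n=78125 | k=8748]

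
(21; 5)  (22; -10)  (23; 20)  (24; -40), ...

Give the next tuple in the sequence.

First slot: +1 each step, so 21, 22, 23, 24 → 25.
Second slot — ×(-2) each step: 5, -10, 20, -40 → 80.
Combining the parts gives (25; 80).

(25; 80)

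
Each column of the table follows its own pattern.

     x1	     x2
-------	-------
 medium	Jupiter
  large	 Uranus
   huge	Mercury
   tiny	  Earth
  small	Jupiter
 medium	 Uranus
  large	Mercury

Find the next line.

huge  Earth

Column x1: repeats medium → large → huge → tiny → small, so medium, large, huge, tiny, small, medium, large → huge.
Column x2: repeats Jupiter → Uranus → Mercury → Earth; Jupiter, Uranus, Mercury, Earth, Jupiter, Uranus, Mercury → Earth.
Putting it together: huge  Earth.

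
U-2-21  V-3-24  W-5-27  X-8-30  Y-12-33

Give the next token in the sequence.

Z-17-36

Letter — letters move forward 1 place in the alphabet: U, V, W, X, Y → Z.
Second component: differences are 1, 2, 3, … (increasing by 1 each time), so 2, 3, 5, 8, 12 → 17.
Third component — +3 each step: 21, 24, 27, 30, 33 → 36.
So the next token is Z-17-36.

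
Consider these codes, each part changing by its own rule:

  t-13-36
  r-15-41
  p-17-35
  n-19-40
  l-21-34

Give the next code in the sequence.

Letter: letters move back 2 places in the alphabet; t, r, p, n, l → j.
Second component: +2 each step; 13, 15, 17, 19, 21 → 23.
Third component: alternating steps +5, −6, +5, −6, …, so 36, 41, 35, 40, 34 → 39.
Combining the parts gives j-23-39.

j-23-39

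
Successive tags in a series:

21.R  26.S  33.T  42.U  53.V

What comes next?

First component: differences are 5, 7, 9, … (increasing by 2 each time), so 21, 26, 33, 42, 53 → 66.
For the letter, letters move forward 1 place in the alphabet: R, S, T, U, V → W.
So the next tag is 66.W.

66.W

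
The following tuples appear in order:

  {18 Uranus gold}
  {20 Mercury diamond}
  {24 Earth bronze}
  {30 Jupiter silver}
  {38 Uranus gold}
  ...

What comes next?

First slot: differences are 2, 4, 6, … (increasing by 2 each time); 18, 20, 24, 30, 38 → 48.
Planet — repeats Uranus → Mercury → Earth → Jupiter: Uranus, Mercury, Earth, Jupiter, Uranus → Mercury.
Rank: repeats gold → diamond → bronze → silver, so gold, diamond, bronze, silver, gold → diamond.
Putting it together: {48 Mercury diamond}.

{48 Mercury diamond}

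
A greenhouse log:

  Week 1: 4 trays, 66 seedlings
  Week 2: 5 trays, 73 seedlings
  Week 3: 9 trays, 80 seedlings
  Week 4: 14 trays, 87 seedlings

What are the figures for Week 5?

23 trays, 94 seedlings

Trays: each term is the sum of the two before it; 4, 5, 9, 14 → 23.
Seedlings goes 66, 73, 80, 87 → 94 (+7 each step).
So the next record is 23 trays, 94 seedlings.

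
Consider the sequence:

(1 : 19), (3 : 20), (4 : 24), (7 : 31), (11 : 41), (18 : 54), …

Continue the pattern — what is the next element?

First value: each term is the sum of the two before it, so 1, 3, 4, 7, 11, 18 → 29.
Second value — differences are 1, 4, 7, … (increasing by 3 each time): 19, 20, 24, 31, 41, 54 → 70.
Putting it together: (29 : 70).

(29 : 70)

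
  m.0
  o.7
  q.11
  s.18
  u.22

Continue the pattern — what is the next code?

w.29

Letter: letters move forward 2 places in the alphabet; m, o, q, s, u → w.
For the second component, alternating steps +7, +4, +7, +4, …: 0, 7, 11, 18, 22 → 29.
So the next code is w.29.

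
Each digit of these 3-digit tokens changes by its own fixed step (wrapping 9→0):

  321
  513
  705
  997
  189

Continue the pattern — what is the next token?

First digit — +2 each step, mod 10: 3, 5, 7, 9, 1 → 3.
Second digit: 2, 1, 0, 9, 8 → 7 (−1 each step, mod 10).
For the third digit, +2 each step, mod 10: 1, 3, 5, 7, 9 → 1.
So the next token is 371.

371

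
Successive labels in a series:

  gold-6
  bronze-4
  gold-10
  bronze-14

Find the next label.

gold-24

Rank goes gold, bronze, gold, bronze → gold (alternates gold ↔ bronze).
For the second component, each term is the sum of the two before it: 6, 4, 10, 14 → 24.
So the next label is gold-24.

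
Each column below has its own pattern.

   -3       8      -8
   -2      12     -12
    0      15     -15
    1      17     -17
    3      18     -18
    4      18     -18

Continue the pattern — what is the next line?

6  17  -17

First component: alternating steps +1, +2, +1, +2, …; -3, -2, 0, 1, 3, 4 → 6.
Second component: differences are 4, 3, 2, … (decreasing by 1 each time); 8, 12, 15, 17, 18, 18 → 17.
Third component — always the negative of the second component: -8, -12, -15, -17, -18, -18 → -17.
So the next line is 6  17  -17.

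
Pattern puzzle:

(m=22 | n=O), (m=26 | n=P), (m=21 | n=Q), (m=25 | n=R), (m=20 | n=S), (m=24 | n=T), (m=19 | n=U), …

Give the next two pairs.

M: alternating steps +4, −5, +4, −5, …; 22, 26, 21, 25, 20, 24, 19 → 23 → 18.
N: letters move forward 1 place in the alphabet, so O, P, Q, R, S, T, U → V → W.
Putting the parts together: (m=23 | n=V) and then (m=18 | n=W).

(m=23 | n=V), (m=18 | n=W)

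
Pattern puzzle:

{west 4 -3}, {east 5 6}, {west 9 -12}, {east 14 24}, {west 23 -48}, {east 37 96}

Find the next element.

Direction: alternates west ↔ east; west, east, west, east, west, east → west.
Second component — each term is the sum of the two before it: 4, 5, 9, 14, 23, 37 → 60.
For the third component, ×(-2) each step: -3, 6, -12, 24, -48, 96 → -192.
Putting it together: {west 60 -192}.

{west 60 -192}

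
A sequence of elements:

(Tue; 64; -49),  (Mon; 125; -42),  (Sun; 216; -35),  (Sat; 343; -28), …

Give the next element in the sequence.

(Fri; 512; -21)

Day goes Tue, Mon, Sun, Sat → Fri (runs backward through the weekdays Mon→Sun).
For the second part, perfect cubes: 4³, 5³, 6³, …: 64, 125, 216, 343 → 512.
Third part: +7 each step, so -49, -42, -35, -28 → -21.
Combining the parts gives (Fri; 512; -21).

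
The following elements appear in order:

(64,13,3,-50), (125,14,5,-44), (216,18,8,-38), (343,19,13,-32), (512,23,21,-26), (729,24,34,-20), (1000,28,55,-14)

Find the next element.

(1331,29,89,-8)

First part goes 64, 125, 216, 343, 512, 729, 1000 → 1331 (perfect cubes: 4³, 5³, 6³, …).
Second part: alternating steps +1, +4, +1, +4, …; 13, 14, 18, 19, 23, 24, 28 → 29.
For the third part, each term is the sum of the two before it: 3, 5, 8, 13, 21, 34, 55 → 89.
Fourth part: +6 each step; -50, -44, -38, -32, -26, -20, -14 → -8.
Combining the parts gives (1331,29,89,-8).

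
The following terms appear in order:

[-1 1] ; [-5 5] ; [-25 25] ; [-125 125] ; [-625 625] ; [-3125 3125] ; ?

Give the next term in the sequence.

[-15625 15625]

First coordinate: -1, -5, -25, -125, -625, -3125 → -15625 (×5 each step).
Second coordinate: 1, 5, 25, 125, 625, 3125 → 15625 (×5 each step).
So the next term is [-15625 15625].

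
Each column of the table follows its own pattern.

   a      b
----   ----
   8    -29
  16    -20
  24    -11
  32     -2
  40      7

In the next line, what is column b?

Column a — +8 each step: 8, 16, 24, 32, 40 → 48.
Column b: -29, -20, -11, -2, 7 → 16 (+9 each step).

16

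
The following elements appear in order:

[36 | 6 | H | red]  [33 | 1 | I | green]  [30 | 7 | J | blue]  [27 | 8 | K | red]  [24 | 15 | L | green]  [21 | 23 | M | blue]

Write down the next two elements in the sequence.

First slot: −3 each step; 36, 33, 30, 27, 24, 21 → 18 → 15.
Second slot: 6, 1, 7, 8, 15, 23 → 38 → 61 (each term is the sum of the two before it).
For the letter, letters move forward 1 place in the alphabet: H, I, J, K, L, M → N → O.
Colour goes red, green, blue, red, green, blue → red → green (repeats red → green → blue).
Putting the parts together: [18 | 38 | N | red] and then [15 | 61 | O | green].

[18 | 38 | N | red], [15 | 61 | O | green]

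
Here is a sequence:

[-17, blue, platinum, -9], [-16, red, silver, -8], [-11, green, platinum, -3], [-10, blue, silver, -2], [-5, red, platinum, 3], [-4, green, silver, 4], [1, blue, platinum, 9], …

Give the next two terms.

[2, red, silver, 10], [7, green, platinum, 15]

First entry — alternating steps +1, +5, +1, +5, …: -17, -16, -11, -10, -5, -4, 1 → 2 → 7.
Colour: blue, red, green, blue, red, green, blue → red → green (repeats blue → red → green).
Metal: alternates platinum ↔ silver; platinum, silver, platinum, silver, platinum, silver, platinum → silver → platinum.
Fourth entry: always 8 more than the first entry, so -9, -8, -3, -2, 3, 4, 9 → 10 → 15.
Putting the parts together: [2, red, silver, 10] and then [7, green, platinum, 15].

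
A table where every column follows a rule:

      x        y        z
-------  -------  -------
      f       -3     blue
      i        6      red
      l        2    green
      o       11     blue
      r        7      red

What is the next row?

Column x: letters move forward 3 places in the alphabet; f, i, l, o, r → u.
Column y: alternating steps +9, −4, +9, −4, …, so -3, 6, 2, 11, 7 → 16.
For the column z, repeats blue → red → green: blue, red, green, blue, red → green.
Combining the parts gives u  16  green.

u  16  green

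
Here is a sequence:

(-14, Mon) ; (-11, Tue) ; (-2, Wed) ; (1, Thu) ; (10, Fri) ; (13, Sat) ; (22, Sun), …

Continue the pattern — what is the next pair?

First slot — alternating steps +3, +9, +3, +9, …: -14, -11, -2, 1, 10, 13, 22 → 25.
Day goes Mon, Tue, Wed, Thu, Fri, Sat, Sun → Mon (runs through the weekdays Mon→Sun).
So the next pair is (25, Mon).

(25, Mon)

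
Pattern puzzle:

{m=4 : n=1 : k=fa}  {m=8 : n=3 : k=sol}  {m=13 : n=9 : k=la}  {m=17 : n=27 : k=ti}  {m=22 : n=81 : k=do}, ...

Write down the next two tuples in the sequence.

M goes 4, 8, 13, 17, 22 → 26 → 31 (alternating steps +4, +5, +4, +5, …).
N goes 1, 3, 9, 27, 81 → 243 → 729 (×3 each step).
K: fa, sol, la, ti, do → re → mi (runs through the solfège scale do→ti).
So the next two tuples are {m=26 : n=243 : k=re} and {m=31 : n=729 : k=mi}.

{m=26 : n=243 : k=re}, {m=31 : n=729 : k=mi}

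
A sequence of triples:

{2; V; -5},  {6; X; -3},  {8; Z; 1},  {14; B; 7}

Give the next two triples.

{22; D; 15}, {36; F; 25}

First slot goes 2, 6, 8, 14 → 22 → 36 (each term is the sum of the two before it).
Letter goes V, X, Z, B → D → F (letters move forward 2 places in the alphabet, wrapping Z→A).
Third slot — differences are 2, 4, 6, … (increasing by 2 each time): -5, -3, 1, 7 → 15 → 25.
So the next two triples are {22; D; 15} and {36; F; 25}.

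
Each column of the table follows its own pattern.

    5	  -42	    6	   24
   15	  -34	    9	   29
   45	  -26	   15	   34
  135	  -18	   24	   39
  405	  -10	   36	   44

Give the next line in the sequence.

1215  -2  51  49

First component goes 5, 15, 45, 135, 405 → 1215 (×3 each step).
Second component: -42, -34, -26, -18, -10 → -2 (+8 each step).
Third component — differences are 3, 6, 9, … (increasing by 3 each time): 6, 9, 15, 24, 36 → 51.
Fourth component goes 24, 29, 34, 39, 44 → 49 (+5 each step).
So the next line is 1215  -2  51  49.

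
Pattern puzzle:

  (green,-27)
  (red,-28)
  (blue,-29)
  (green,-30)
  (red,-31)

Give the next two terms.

(blue,-32), (green,-33)

For the colour, repeats green → red → blue: green, red, blue, green, red → blue → green.
Second coordinate: −1 each step, so -27, -28, -29, -30, -31 → -32 → -33.
Putting the parts together: (blue,-32) and then (green,-33).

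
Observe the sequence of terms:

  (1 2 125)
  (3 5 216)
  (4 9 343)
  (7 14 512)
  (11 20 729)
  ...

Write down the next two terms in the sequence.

(18 27 1000), (29 35 1331)

First slot — each term is the sum of the two before it: 1, 3, 4, 7, 11 → 18 → 29.
Second slot goes 2, 5, 9, 14, 20 → 27 → 35 (differences are 3, 4, 5, … (increasing by 1 each time)).
Third slot — perfect cubes: 5³, 6³, 7³, …: 125, 216, 343, 512, 729 → 1000 → 1331.
So the next two terms are (18 27 1000) and (29 35 1331).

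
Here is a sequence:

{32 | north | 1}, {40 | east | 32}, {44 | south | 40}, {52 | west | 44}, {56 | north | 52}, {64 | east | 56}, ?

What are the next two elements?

First part: alternating steps +8, +4, +8, +4, …, so 32, 40, 44, 52, 56, 64 → 68 → 76.
For the direction, repeats north → east → south → west: north, east, south, west, north, east → south → west.
For the third part, always the previous value of the first part: 1, 32, 40, 44, 52, 56 → 64 → 68.
Putting the parts together: {68 | south | 64} and then {76 | west | 68}.

{68 | south | 64}, {76 | west | 68}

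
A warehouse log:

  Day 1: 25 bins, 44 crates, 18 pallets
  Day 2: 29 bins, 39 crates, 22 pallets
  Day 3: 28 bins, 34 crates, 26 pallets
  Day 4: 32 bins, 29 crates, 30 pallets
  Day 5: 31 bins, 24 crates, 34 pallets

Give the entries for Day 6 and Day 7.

Bins: alternating steps +4, −1, +4, −1, …; 25, 29, 28, 32, 31 → 35 → 34.
For the crates, −5 each step: 44, 39, 34, 29, 24 → 19 → 14.
Pallets goes 18, 22, 26, 30, 34 → 38 → 42 (+4 each step).
Putting the parts together: 35 bins, 19 crates, 38 pallets and then 34 bins, 14 crates, 42 pallets.

35 bins, 19 crates, 38 pallets; 34 bins, 14 crates, 42 pallets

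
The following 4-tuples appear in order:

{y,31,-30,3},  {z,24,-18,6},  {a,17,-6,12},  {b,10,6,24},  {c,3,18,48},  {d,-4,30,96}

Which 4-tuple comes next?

{e,-11,42,192}

Letter: letters move forward 1 place in the alphabet, wrapping Z→A; y, z, a, b, c, d → e.
Second part goes 31, 24, 17, 10, 3, -4 → -11 (−7 each step).
For the third part, +12 each step: -30, -18, -6, 6, 18, 30 → 42.
Fourth part goes 3, 6, 12, 24, 48, 96 → 192 (×2 each step).
Combining the parts gives {e,-11,42,192}.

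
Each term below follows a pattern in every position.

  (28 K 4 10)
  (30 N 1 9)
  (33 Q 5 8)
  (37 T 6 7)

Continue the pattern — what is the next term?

(42 W 11 6)

For the first slot, differences are 2, 3, 4, … (increasing by 1 each time): 28, 30, 33, 37 → 42.
For the letter, letters move forward 3 places in the alphabet: K, N, Q, T → W.
Third slot goes 4, 1, 5, 6 → 11 (each term is the sum of the two before it).
For the fourth slot, −1 each step: 10, 9, 8, 7 → 6.
So the next term is (42 W 11 6).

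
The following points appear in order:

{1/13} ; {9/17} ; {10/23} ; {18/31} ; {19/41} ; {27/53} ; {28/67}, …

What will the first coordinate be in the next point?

First coordinate: 1, 9, 10, 18, 19, 27, 28 → 36 (alternating steps +8, +1, +8, +1, …).

36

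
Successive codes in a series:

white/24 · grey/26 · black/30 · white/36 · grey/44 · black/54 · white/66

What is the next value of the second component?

80

For the shade, repeats white → grey → black: white, grey, black, white, grey, black, white → grey.
Second component: differences are 2, 4, 6, … (increasing by 2 each time), so 24, 26, 30, 36, 44, 54, 66 → 80.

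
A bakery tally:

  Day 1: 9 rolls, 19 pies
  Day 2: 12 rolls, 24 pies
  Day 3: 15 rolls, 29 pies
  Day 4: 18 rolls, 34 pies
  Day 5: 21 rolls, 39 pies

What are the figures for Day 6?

Rolls: +3 each step; 9, 12, 15, 18, 21 → 24.
Pies goes 19, 24, 29, 34, 39 → 44 (+5 each step).
Putting it together: 24 rolls, 44 pies.

24 rolls, 44 pies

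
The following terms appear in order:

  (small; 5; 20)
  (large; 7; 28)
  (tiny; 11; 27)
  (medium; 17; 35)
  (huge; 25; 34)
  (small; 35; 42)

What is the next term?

Size: repeats small → large → tiny → medium → huge; small, large, tiny, medium, huge, small → large.
Second slot: 5, 7, 11, 17, 25, 35 → 47 (differences are 2, 4, 6, … (increasing by 2 each time)).
Third slot goes 20, 28, 27, 35, 34, 42 → 41 (alternating steps +8, −1, +8, −1, …).
Putting it together: (large; 47; 41).

(large; 47; 41)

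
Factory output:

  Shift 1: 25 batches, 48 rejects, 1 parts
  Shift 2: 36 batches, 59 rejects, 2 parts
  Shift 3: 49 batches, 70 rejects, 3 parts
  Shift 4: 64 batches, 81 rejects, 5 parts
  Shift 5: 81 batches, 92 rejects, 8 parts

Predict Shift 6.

Batches: 25, 36, 49, 64, 81 → 100 (perfect squares: 5², 6², 7², …).
Rejects: +11 each step; 48, 59, 70, 81, 92 → 103.
Parts: each term is the sum of the two before it, so 1, 2, 3, 5, 8 → 13.
Combining the parts gives 100 batches, 103 rejects, 13 parts.

100 batches, 103 rejects, 13 parts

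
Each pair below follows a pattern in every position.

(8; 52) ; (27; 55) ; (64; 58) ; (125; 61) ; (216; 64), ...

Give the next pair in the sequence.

First coordinate — perfect cubes: 2³, 3³, 4³, …: 8, 27, 64, 125, 216 → 343.
Second coordinate: +3 each step, so 52, 55, 58, 61, 64 → 67.
Putting it together: (343; 67).

(343; 67)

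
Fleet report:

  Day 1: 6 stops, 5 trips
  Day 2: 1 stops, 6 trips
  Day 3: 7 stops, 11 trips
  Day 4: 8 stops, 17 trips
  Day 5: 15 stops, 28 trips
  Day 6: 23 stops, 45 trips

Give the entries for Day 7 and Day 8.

Stops goes 6, 1, 7, 8, 15, 23 → 38 → 61 (each term is the sum of the two before it).
Trips: 5, 6, 11, 17, 28, 45 → 73 → 118 (each term is the sum of the two before it).
So the next two records are 38 stops, 73 trips and 61 stops, 118 trips.

38 stops, 73 trips; 61 stops, 118 trips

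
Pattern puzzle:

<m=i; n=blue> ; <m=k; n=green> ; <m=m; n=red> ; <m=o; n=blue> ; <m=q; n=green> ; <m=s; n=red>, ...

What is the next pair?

<m=u; n=blue>

M: letters move forward 2 places in the alphabet; i, k, m, o, q, s → u.
N — repeats blue → green → red: blue, green, red, blue, green, red → blue.
Combining the parts gives <m=u; n=blue>.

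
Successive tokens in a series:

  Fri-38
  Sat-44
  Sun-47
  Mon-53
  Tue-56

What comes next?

Day: runs through the weekdays Mon→Sun, so Fri, Sat, Sun, Mon, Tue → Wed.
Second component goes 38, 44, 47, 53, 56 → 62 (alternating steps +6, +3, +6, +3, …).
Putting it together: Wed-62.

Wed-62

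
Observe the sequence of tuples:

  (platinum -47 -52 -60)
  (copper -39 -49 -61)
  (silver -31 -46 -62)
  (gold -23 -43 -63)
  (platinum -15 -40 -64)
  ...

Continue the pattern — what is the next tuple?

For the metal, repeats platinum → copper → silver → gold: platinum, copper, silver, gold, platinum → copper.
Second part: +8 each step; -47, -39, -31, -23, -15 → -7.
Third part: -52, -49, -46, -43, -40 → -37 (+3 each step).
Fourth part — −1 each step: -60, -61, -62, -63, -64 → -65.
So the next tuple is (copper -7 -37 -65).

(copper -7 -37 -65)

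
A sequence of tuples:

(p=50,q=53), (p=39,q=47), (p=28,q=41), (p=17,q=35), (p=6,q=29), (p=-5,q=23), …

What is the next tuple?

(p=-16,q=17)

P goes 50, 39, 28, 17, 6, -5 → -16 (−11 each step).
Q goes 53, 47, 41, 35, 29, 23 → 17 (−6 each step).
So the next tuple is (p=-16,q=17).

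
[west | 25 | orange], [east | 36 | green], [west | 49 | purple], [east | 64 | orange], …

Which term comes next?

[west | 81 | green]

Direction: west, east, west, east → west (alternates west ↔ east).
Second value: 25, 36, 49, 64 → 81 (perfect squares: 5², 6², 7², …).
Colour: repeats orange → green → purple; orange, green, purple, orange → green.
So the next term is [west | 81 | green].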